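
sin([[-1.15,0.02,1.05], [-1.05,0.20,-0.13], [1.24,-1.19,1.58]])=[[-0.95, 0.10, 0.56], [-0.65, -0.02, 0.02], [0.58, -0.53, 0.49]]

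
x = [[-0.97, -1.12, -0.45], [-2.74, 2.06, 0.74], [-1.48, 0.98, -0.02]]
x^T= [[-0.97, -2.74, -1.48],[-1.12, 2.06, 0.98],[-0.45, 0.74, -0.02]]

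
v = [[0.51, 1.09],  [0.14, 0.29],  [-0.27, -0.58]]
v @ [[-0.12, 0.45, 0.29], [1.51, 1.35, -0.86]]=[[1.58, 1.70, -0.79], [0.42, 0.45, -0.21], [-0.84, -0.90, 0.42]]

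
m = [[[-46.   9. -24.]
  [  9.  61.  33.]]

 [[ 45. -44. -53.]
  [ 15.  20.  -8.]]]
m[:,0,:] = [[-46.0, 9.0, -24.0], [45.0, -44.0, -53.0]]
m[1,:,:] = [[45.0, -44.0, -53.0], [15.0, 20.0, -8.0]]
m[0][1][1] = 61.0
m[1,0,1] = -44.0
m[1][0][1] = -44.0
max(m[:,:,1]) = 61.0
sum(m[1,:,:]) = -25.0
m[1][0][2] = -53.0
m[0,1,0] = 9.0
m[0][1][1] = 61.0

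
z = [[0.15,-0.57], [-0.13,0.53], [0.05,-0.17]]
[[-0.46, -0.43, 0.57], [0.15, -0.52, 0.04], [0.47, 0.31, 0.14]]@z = [[0.02, -0.06], [0.09, -0.37], [0.04, -0.13]]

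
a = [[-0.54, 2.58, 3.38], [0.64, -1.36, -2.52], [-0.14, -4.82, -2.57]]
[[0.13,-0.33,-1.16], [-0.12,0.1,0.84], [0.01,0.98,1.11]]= a@[[0.00,-0.02,0.11], [-0.04,-0.25,-0.10], [0.07,0.09,-0.25]]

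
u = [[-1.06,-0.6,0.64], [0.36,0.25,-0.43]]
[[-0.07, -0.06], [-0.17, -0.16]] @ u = [[0.05, 0.03, -0.02], [0.12, 0.06, -0.04]]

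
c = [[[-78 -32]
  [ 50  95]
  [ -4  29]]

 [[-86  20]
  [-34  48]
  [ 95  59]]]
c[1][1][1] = 48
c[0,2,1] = 29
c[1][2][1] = 59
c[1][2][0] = 95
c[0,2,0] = -4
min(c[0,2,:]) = -4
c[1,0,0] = -86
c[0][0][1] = -32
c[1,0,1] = 20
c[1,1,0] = -34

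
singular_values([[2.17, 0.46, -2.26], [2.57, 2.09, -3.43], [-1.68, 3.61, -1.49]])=[5.96, 3.91, 0.19]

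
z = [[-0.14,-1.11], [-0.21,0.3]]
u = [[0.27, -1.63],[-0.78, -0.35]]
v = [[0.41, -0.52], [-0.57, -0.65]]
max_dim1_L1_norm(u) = 1.9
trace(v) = -0.24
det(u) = -1.37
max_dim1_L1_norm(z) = 1.25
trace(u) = -0.08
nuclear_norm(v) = 1.52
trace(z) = 0.16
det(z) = -0.28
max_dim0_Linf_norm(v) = 0.65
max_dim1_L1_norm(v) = 1.22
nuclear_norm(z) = 1.39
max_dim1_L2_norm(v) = 0.86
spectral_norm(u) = 1.67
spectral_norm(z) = 1.15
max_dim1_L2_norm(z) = 1.12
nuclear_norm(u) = 2.49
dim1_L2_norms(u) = [1.65, 0.85]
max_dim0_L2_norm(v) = 0.83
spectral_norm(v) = 0.88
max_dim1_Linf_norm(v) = 0.65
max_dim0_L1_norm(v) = 1.17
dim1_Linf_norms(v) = [0.52, 0.65]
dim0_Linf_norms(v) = [0.57, 0.65]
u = z + v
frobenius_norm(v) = 1.09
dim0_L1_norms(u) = [1.05, 1.98]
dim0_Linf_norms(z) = [0.21, 1.11]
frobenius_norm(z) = 1.18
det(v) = -0.56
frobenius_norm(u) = 1.86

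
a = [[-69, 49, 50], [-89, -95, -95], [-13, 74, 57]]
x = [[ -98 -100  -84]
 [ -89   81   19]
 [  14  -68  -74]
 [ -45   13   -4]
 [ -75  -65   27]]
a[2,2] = 57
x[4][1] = -65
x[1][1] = 81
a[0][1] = 49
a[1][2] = -95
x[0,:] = [-98, -100, -84]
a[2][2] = 57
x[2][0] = 14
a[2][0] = -13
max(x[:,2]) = 27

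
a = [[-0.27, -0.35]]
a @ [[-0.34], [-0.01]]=[[0.10]]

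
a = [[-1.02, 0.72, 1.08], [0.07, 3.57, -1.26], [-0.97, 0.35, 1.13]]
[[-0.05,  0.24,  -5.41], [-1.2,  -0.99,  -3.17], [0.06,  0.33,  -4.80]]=a @ [[1.04, -1.96, 1.45], [-0.02, -0.66, -1.78], [0.95, -1.19, -2.45]]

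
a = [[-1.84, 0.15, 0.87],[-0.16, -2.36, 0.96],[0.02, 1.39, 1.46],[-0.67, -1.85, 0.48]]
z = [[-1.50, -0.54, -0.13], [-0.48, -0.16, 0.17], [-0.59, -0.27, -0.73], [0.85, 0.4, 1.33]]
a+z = [[-3.34,-0.39,0.74], [-0.64,-2.52,1.13], [-0.57,1.12,0.73], [0.18,-1.45,1.81]]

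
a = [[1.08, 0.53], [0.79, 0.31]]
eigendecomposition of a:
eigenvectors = [[0.82, -0.42], [0.57, 0.91]]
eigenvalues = [1.45, -0.06]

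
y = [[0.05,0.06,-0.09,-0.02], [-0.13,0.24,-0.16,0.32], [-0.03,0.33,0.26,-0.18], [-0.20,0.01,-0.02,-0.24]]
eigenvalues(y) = [(-0.31+0j), (0.2+0j), (0.21+0.25j), (0.21-0.25j)]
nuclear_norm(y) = 1.32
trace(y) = 0.31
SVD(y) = [[-0.05, -0.06, -0.04, 1.0], [-0.61, -0.74, -0.28, -0.09], [0.69, -0.67, 0.28, 0.00], [0.39, 0.02, -0.92, -0.02]] @ diag([0.5011901034563473, 0.4364272861149564, 0.2647491967290744, 0.11509807540988624]) @ [[-0.05, 0.16, 0.54, -0.82], [0.25, -0.92, -0.12, -0.27], [0.79, 0.05, 0.52, 0.31], [0.56, 0.35, -0.65, -0.39]]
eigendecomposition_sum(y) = [[-0.03-0.00j, (0.01-0j), (-0.01-0j), (-0.06+0j)], [0.05+0.00j, (-0.01+0j), 0.01+0.00j, (0.09-0j)], [(-0.07-0j), (0.02-0j), (-0.01-0j), (-0.14+0j)], [(-0.13-0j), (0.03-0j), (-0.02-0j), (-0.25+0j)]] + [[(0.16+0j),(-0.09+0j),-0.02+0.00j,-0.07+0.00j], [(0.02+0j),-0.01+0.00j,(-0+0j),-0.01+0.00j], [-0.25-0.00j,(0.14+0j),(0.03-0j),0.10+0.00j], [-0.06-0.00j,(0.03+0j),0.01-0.00j,0.02+0.00j]] + [[(-0.04+0.05j), (0.07+0.04j), -0.03+0.04j, 0.05-0.02j], [-0.10+0.09j, 0.13+0.11j, (-0.08+0.07j), 0.12-0.02j], [0.15+0.09j, 0.09-0.20j, (0.12+0.08j), (-0.07-0.14j)], [-0.00-0.02j, (-0.03+0.01j), -0.00-0.02j, (-0.01+0.02j)]] + [[(-0.04-0.05j),(0.07-0.04j),(-0.03-0.04j),0.05+0.02j],[(-0.1-0.09j),(0.13-0.11j),(-0.08-0.07j),(0.12+0.02j)],[0.15-0.09j,0.09+0.20j,0.12-0.08j,(-0.07+0.14j)],[(-0+0.02j),(-0.03-0.01j),(-0+0.02j),-0.01-0.02j]]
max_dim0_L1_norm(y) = 0.76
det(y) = -0.01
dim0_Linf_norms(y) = [0.2, 0.33, 0.26, 0.32]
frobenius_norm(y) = 0.72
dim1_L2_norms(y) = [0.12, 0.45, 0.46, 0.31]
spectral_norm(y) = 0.50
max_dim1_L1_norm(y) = 0.85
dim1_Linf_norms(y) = [0.09, 0.32, 0.33, 0.24]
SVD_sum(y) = [[0.00, -0.0, -0.01, 0.02], [0.01, -0.05, -0.17, 0.25], [-0.02, 0.06, 0.19, -0.28], [-0.01, 0.03, 0.11, -0.16]] + [[-0.01, 0.02, 0.0, 0.01], [-0.08, 0.3, 0.04, 0.09], [-0.07, 0.27, 0.03, 0.08], [0.00, -0.01, -0.00, -0.0]] + [[-0.01, -0.0, -0.01, -0.0], [-0.06, -0.0, -0.04, -0.02], [0.06, 0.0, 0.04, 0.02], [-0.19, -0.01, -0.13, -0.08]] + [[0.06, 0.04, -0.07, -0.04],[-0.01, -0.0, 0.01, 0.0],[0.0, 0.00, -0.0, -0.0],[-0.00, -0.00, 0.00, 0.00]]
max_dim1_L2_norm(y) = 0.46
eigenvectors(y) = [[0.21+0.00j, (0.53+0j), (0.03-0.28j), 0.03+0.28j], [-0.30+0.00j, (0.08+0j), 0.16-0.56j, (0.16+0.56j)], [0.45+0.00j, -0.82+0.00j, (-0.75+0j), (-0.75-0j)], [(0.82+0j), -0.20+0.00j, (0.07+0.08j), (0.07-0.08j)]]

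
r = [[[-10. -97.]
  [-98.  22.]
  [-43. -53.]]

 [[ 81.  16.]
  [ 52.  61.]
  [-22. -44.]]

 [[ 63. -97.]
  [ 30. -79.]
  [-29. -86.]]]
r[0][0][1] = -97.0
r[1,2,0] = -22.0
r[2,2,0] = -29.0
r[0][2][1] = -53.0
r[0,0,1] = -97.0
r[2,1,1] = -79.0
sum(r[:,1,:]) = -12.0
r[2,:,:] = [[63.0, -97.0], [30.0, -79.0], [-29.0, -86.0]]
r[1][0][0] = 81.0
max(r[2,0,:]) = 63.0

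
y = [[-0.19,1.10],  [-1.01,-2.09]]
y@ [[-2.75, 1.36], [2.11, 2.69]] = [[2.84, 2.70], [-1.63, -7.0]]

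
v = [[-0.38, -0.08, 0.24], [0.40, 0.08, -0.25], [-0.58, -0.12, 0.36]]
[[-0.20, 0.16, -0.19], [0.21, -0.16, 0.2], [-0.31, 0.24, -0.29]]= v @ [[0.32,-0.25,0.29], [0.19,-0.37,-0.29], [-0.28,0.13,-0.44]]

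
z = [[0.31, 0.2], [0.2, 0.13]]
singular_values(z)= [0.44, 0.0]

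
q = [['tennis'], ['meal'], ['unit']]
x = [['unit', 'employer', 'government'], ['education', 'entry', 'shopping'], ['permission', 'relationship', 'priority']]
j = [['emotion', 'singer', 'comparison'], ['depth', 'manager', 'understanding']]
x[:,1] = ['employer', 'entry', 'relationship']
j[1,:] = ['depth', 'manager', 'understanding']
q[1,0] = 'meal'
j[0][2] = 'comparison'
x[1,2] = 'shopping'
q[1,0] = 'meal'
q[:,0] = ['tennis', 'meal', 'unit']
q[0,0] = 'tennis'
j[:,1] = ['singer', 'manager']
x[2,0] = 'permission'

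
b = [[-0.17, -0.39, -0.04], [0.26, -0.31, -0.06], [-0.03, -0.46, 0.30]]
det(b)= 0.055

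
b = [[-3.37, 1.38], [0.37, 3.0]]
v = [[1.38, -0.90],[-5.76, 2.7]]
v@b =[[-4.98, -0.80], [20.41, 0.15]]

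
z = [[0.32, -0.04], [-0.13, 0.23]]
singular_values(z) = [0.37, 0.18]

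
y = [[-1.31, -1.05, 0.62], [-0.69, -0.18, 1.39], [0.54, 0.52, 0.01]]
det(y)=-0.008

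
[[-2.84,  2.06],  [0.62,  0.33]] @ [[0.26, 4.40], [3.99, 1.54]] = [[7.48, -9.32], [1.48, 3.24]]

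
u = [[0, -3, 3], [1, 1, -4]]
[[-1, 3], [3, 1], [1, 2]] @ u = [[3, 6, -15], [1, -8, 5], [2, -1, -5]]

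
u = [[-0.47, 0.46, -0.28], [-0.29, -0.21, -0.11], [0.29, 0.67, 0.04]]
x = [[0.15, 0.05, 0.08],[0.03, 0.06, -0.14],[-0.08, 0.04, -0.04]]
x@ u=[[-0.06, 0.11, -0.04], [-0.07, -0.09, -0.02], [0.01, -0.07, 0.02]]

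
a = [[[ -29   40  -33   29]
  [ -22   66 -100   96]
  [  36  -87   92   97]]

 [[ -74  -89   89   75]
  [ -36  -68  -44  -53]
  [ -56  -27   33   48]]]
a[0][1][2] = -100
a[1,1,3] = -53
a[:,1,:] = [[-22, 66, -100, 96], [-36, -68, -44, -53]]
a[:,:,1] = [[40, 66, -87], [-89, -68, -27]]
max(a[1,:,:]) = 89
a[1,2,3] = 48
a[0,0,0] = -29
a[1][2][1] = -27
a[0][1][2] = -100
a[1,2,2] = 33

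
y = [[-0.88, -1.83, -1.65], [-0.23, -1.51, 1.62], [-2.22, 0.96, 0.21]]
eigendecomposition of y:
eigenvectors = [[(0.57+0j), (-0.13-0.58j), -0.13+0.58j], [-0.34+0.00j, -0.63+0.00j, (-0.63-0j)], [-0.74+0.00j, (0.28-0.42j), 0.28+0.42j]]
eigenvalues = [(2.36+0j), (-2.27+0.88j), (-2.27-0.88j)]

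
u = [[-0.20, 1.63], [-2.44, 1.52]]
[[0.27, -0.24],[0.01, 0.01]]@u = [[0.53, 0.08], [-0.03, 0.03]]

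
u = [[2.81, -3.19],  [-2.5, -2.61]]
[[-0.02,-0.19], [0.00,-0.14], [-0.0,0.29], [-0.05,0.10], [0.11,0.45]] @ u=[[0.42, 0.56],[0.35, 0.37],[-0.72, -0.76],[-0.39, -0.10],[-0.82, -1.53]]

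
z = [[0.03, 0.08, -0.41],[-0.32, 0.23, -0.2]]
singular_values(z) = [0.53, 0.31]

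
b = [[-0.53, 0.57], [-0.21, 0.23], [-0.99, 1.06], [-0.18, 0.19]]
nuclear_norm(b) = 1.70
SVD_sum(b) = [[-0.53,0.57], [-0.21,0.23], [-0.99,1.06], [-0.18,0.19]] + [[0.00, 0.0],[0.00, 0.0],[-0.00, -0.0],[-0.00, -0.00]]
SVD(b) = [[-0.46, -0.29], [-0.18, -0.79], [-0.86, 0.24], [-0.15, 0.49]] @ diag([1.6955773416842042, 0.004180713710374173]) @ [[0.68,-0.73], [-0.73,-0.68]]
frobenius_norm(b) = 1.70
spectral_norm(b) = 1.70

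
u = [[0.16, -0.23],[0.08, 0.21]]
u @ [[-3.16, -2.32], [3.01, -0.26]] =[[-1.2, -0.31],[0.38, -0.24]]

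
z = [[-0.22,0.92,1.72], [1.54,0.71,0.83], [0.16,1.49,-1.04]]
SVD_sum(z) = [[0.64, 0.84, 1.36], [0.59, 0.76, 1.25], [-0.02, -0.02, -0.03]] + [[-0.15, -0.32, 0.27], [0.18, 0.38, -0.32], [0.59, 1.28, -1.06]] + [[-0.72, 0.41, 0.09], [0.77, -0.44, -0.10], [-0.41, 0.23, 0.05]]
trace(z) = -0.55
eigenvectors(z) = [[0.54+0.00j, 0.70+0.00j, (0.7-0j)],[0.75+0.00j, (-0.27-0.3j), (-0.27+0.3j)],[(0.37+0j), (-0.33+0.49j), (-0.33-0.49j)]]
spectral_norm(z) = 2.34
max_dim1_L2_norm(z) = 1.96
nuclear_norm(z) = 5.54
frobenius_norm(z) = 3.28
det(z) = 5.78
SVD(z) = [[-0.74, -0.23, -0.63], [-0.67, 0.28, 0.68], [0.02, 0.93, -0.36]] @ diag([2.336121290615773, 1.8904718536643006, 1.3091040776174958]) @ [[-0.37, -0.48, -0.79], [0.33, 0.72, -0.60], [0.87, -0.49, -0.11]]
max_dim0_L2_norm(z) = 2.17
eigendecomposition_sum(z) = [[0.60+0.00j, 0.90+0.00j, 0.55+0.00j], [0.84+0.00j, (1.25+0j), 0.76+0.00j], [0.41+0.00j, (0.61+0j), 0.37+0.00j]] + [[(-0.41+0.46j), (0.01-0.63j), 0.59+0.61j], [(0.35+0j), -0.27+0.24j, (0.04-0.48j)], [-0.13-0.51j, (0.44+0.31j), (-0.71+0.12j)]] + [[(-0.41-0.46j), 0.01+0.63j, (0.59-0.61j)], [(0.35-0j), (-0.27-0.24j), 0.04+0.48j], [(-0.13+0.51j), (0.44-0.31j), (-0.71-0.12j)]]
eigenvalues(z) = [(2.23+0j), (-1.39+0.82j), (-1.39-0.82j)]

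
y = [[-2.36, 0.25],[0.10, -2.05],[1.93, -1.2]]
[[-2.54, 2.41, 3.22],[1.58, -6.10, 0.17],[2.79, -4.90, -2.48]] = y @ [[1.0, -0.71, -1.38],[-0.72, 2.94, -0.15]]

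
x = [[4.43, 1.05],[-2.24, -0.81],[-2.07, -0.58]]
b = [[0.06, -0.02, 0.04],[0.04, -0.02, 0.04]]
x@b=[[0.31, -0.11, 0.22], [-0.17, 0.06, -0.12], [-0.15, 0.05, -0.11]]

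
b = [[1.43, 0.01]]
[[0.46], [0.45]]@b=[[0.66, 0.0], [0.64, 0.00]]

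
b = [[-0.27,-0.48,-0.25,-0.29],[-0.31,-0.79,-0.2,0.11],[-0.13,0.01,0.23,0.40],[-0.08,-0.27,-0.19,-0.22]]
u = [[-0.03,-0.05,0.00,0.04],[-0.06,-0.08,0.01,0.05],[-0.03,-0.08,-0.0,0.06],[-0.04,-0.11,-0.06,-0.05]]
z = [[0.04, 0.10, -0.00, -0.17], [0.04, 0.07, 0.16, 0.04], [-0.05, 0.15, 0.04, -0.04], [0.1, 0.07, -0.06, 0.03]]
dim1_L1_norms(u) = [0.12, 0.2, 0.17, 0.26]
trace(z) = 0.18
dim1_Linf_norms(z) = [0.17, 0.16, 0.15, 0.1]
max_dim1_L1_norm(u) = 0.26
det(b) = -0.00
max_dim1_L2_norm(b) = 0.88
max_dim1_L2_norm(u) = 0.14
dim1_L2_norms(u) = [0.07, 0.11, 0.1, 0.14]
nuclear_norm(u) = 0.32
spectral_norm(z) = 0.24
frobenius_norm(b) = 1.27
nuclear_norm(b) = 1.84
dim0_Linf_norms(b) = [0.31, 0.79, 0.25, 0.4]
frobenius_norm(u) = 0.22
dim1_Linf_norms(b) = [0.48, 0.79, 0.4, 0.27]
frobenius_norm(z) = 0.35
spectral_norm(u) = 0.19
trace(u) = -0.16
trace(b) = -1.05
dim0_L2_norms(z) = [0.13, 0.21, 0.18, 0.18]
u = z @ b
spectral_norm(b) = 1.12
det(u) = 0.00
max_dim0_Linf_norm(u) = 0.11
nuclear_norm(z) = 0.66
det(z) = -0.00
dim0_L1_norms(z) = [0.23, 0.39, 0.26, 0.28]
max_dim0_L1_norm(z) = 0.39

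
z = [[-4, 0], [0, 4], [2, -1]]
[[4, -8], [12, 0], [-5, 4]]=z@ [[-1, 2], [3, 0]]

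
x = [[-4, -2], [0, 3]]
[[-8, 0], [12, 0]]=x @ [[0, 0], [4, 0]]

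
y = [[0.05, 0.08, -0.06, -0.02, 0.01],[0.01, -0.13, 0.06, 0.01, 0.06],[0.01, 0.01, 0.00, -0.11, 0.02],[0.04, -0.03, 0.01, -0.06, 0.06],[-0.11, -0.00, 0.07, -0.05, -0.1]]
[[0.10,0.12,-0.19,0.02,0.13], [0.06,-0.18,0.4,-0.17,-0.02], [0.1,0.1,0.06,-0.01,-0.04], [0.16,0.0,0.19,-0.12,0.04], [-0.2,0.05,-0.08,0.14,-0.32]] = y @ [[2.01, 0.36, -0.57, -1.24, 1.67], [0.6, 0.90, -1.98, -0.05, -0.09], [1.19, -0.33, 0.58, -1.6, -1.10], [-0.54, -0.90, -0.43, -0.19, 0.59], [0.92, -0.63, 2.00, -1.10, 0.26]]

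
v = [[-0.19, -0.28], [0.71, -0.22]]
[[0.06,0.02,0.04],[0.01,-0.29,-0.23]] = v @ [[-0.04, -0.36, -0.3], [-0.19, 0.17, 0.07]]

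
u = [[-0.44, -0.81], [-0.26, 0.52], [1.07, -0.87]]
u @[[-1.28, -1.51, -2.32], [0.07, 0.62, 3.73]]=[[0.51, 0.16, -2.00], [0.37, 0.72, 2.54], [-1.43, -2.16, -5.73]]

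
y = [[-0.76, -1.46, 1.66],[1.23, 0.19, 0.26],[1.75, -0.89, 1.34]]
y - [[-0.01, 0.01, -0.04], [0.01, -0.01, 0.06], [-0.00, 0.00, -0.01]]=[[-0.75, -1.47, 1.7],[1.22, 0.2, 0.2],[1.75, -0.89, 1.35]]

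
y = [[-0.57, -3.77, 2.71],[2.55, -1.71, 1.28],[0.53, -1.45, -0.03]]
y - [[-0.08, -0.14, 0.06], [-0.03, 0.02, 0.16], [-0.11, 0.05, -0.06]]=[[-0.49, -3.63, 2.65], [2.58, -1.73, 1.12], [0.64, -1.50, 0.03]]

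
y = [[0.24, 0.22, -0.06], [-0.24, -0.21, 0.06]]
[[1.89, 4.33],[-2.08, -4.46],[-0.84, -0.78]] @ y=[[-0.59, -0.49, 0.15], [0.57, 0.48, -0.14], [-0.01, -0.02, 0.00]]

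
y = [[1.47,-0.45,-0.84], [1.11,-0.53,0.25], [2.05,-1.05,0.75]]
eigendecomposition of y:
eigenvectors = [[(-0.22-0.5j), (-0.22+0.5j), (-0.39+0j)], [-0.37-0.06j, -0.37+0.06j, (-0.9+0j)], [(-0.75+0j), (-0.75-0j), -0.20+0.00j]]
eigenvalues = [(0.84+1.3j), (0.84-1.3j), 0j]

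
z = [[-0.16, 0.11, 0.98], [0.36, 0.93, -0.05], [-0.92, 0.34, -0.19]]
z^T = [[-0.16, 0.36, -0.92], [0.11, 0.93, 0.34], [0.98, -0.05, -0.19]]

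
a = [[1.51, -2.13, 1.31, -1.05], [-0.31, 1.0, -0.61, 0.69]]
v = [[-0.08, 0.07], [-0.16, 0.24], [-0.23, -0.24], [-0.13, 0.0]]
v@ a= [[-0.14, 0.24, -0.15, 0.13], [-0.32, 0.58, -0.36, 0.33], [-0.27, 0.25, -0.15, 0.08], [-0.2, 0.28, -0.17, 0.14]]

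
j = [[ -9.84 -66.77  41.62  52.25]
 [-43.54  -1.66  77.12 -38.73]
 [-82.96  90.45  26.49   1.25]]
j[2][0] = -82.96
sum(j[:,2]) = 145.23000000000002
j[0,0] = -9.84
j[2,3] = 1.25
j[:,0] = [-9.84, -43.54, -82.96]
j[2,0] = -82.96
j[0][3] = 52.25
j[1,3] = -38.73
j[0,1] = -66.77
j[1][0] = -43.54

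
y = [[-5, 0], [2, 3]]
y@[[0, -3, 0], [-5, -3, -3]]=[[0, 15, 0], [-15, -15, -9]]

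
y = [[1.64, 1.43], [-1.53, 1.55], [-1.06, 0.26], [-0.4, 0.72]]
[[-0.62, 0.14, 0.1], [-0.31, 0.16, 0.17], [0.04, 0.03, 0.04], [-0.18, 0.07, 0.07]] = y @ [[-0.11, 0.0, -0.02], [-0.31, 0.10, 0.09]]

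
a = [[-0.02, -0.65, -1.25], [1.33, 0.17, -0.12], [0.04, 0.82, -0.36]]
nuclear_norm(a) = 3.64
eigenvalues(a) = [(0.38+1.25j), (0.38-1.25j), (-0.98+0j)]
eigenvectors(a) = [[-0.13-0.61j, -0.13+0.61j, 0.52+0.00j], [-0.68+0.00j, -0.68-0.00j, (-0.53+0j)], [-0.21+0.32j, (-0.21-0.32j), (0.67+0j)]]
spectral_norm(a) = 1.41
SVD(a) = [[-1.0, 0.04, -0.07], [0.03, 0.98, 0.22], [0.08, 0.21, -0.97]] @ diag([1.4111759084577786, 1.3654156067229732, 0.8633786980842753]) @ [[0.04,0.51,0.86],  [0.96,0.23,-0.18],  [0.29,-0.83,0.47]]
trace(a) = -0.21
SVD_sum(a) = [[-0.06, -0.71, -1.21], [0.00, 0.02, 0.03], [0.0, 0.05, 0.09]] + [[0.06, 0.01, -0.01], [1.27, 0.3, -0.24], [0.28, 0.07, -0.05]] + [[-0.02, 0.05, -0.03],[0.05, -0.16, 0.09],[-0.24, 0.7, -0.40]]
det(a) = -1.66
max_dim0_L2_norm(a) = 1.33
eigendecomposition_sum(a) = [[0.11+0.49j, -0.41+0.25j, -0.41-0.18j], [0.55-0.00j, 0.18+0.50j, -0.28+0.40j], [0.17-0.26j, 0.29+0.07j, (0.1+0.26j)]] + [[(0.11-0.49j),(-0.41-0.25j),(-0.41+0.18j)], [(0.55+0j),0.18-0.50j,(-0.28-0.4j)], [0.17+0.26j,(0.29-0.07j),0.10-0.26j]] + [[(-0.23+0j), (0.18-0j), -0.43-0.00j], [0.24-0.00j, (-0.18+0j), 0.44+0.00j], [(-0.3+0j), (0.23-0j), (-0.56-0j)]]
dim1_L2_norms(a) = [1.41, 1.35, 0.9]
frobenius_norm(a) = 2.15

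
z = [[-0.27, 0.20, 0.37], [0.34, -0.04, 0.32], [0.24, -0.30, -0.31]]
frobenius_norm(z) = 0.84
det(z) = -0.03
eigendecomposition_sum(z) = [[(-0.4+0j), (0.25-0j), 0.22-0.00j], [(0.04-0j), -0.03+0.00j, (-0.02+0j)], [(0.35-0j), (-0.22+0j), -0.19+0.00j]] + [[0.06+0.04j, (-0.03+0.04j), 0.08+0.04j], [(0.15+0.01j), -0.01+0.10j, 0.17-0.00j], [-0.06+0.06j, (-0.04-0.04j), (-0.06+0.07j)]] + [[0.06-0.04j, (-0.03-0.04j), 0.08-0.04j], [0.15-0.01j, (-0.01-0.1j), 0.17+0.00j], [(-0.06-0.06j), -0.04+0.04j, -0.06-0.07j]]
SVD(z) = [[-0.71,0.02,0.7],[-0.06,-1.0,-0.04],[0.70,-0.08,0.71]] @ diag([0.6981197043315398, 0.46785383584026236, 0.0827143682415338]) @ [[0.48,-0.50,-0.72], [-0.77,0.14,-0.62], [-0.41,-0.85,0.32]]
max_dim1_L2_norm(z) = 0.5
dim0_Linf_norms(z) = [0.34, 0.3, 0.37]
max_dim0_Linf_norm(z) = 0.37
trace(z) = -0.62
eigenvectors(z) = [[(0.75+0j),-0.36-0.18j,(-0.36+0.18j)],  [-0.08+0.00j,-0.81+0.00j,(-0.81-0j)],  [-0.66+0.00j,0.28-0.33j,(0.28+0.33j)]]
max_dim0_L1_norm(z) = 1.0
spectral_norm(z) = 0.70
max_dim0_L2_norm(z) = 0.58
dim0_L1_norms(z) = [0.85, 0.54, 1.0]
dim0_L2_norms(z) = [0.5, 0.36, 0.58]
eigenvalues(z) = [(-0.62+0j), (-0+0.21j), (-0-0.21j)]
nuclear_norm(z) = 1.25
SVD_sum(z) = [[-0.24, 0.25, 0.36], [-0.02, 0.02, 0.03], [0.24, -0.24, -0.35]] + [[-0.01, 0.00, -0.0], [0.36, -0.07, 0.29], [0.03, -0.0, 0.02]] + [[-0.02, -0.05, 0.02], [0.0, 0.00, -0.0], [-0.02, -0.05, 0.02]]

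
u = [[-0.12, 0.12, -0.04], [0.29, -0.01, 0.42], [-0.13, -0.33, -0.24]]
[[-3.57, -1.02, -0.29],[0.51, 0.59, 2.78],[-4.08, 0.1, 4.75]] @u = [[0.17, -0.32, -0.22],  [-0.25, -0.86, -0.44],  [-0.1, -2.06, -0.93]]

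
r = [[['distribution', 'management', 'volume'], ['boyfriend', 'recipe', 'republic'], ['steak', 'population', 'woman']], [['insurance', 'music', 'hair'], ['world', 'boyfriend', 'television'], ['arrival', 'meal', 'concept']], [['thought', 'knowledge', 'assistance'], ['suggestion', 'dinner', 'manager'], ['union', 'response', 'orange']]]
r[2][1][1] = 'dinner'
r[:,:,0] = [['distribution', 'boyfriend', 'steak'], ['insurance', 'world', 'arrival'], ['thought', 'suggestion', 'union']]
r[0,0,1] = 'management'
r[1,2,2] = 'concept'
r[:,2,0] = ['steak', 'arrival', 'union']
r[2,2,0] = 'union'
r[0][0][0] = 'distribution'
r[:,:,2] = [['volume', 'republic', 'woman'], ['hair', 'television', 'concept'], ['assistance', 'manager', 'orange']]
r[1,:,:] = [['insurance', 'music', 'hair'], ['world', 'boyfriend', 'television'], ['arrival', 'meal', 'concept']]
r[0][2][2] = 'woman'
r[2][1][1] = 'dinner'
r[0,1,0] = 'boyfriend'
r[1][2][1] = 'meal'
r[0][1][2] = 'republic'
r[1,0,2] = 'hair'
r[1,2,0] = 'arrival'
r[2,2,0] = 'union'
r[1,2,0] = 'arrival'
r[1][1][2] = 'television'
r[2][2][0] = 'union'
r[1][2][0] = 'arrival'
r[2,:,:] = [['thought', 'knowledge', 'assistance'], ['suggestion', 'dinner', 'manager'], ['union', 'response', 'orange']]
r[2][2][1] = 'response'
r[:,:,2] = [['volume', 'republic', 'woman'], ['hair', 'television', 'concept'], ['assistance', 'manager', 'orange']]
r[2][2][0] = 'union'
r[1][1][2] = 'television'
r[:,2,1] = ['population', 'meal', 'response']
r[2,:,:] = [['thought', 'knowledge', 'assistance'], ['suggestion', 'dinner', 'manager'], ['union', 'response', 'orange']]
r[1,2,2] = 'concept'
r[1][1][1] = 'boyfriend'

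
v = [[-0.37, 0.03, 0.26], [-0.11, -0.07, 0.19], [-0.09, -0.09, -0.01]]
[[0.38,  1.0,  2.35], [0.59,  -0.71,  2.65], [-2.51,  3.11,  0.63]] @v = [[-0.46, -0.27, 0.27],[-0.38, -0.17, -0.01],[0.53, -0.35, -0.07]]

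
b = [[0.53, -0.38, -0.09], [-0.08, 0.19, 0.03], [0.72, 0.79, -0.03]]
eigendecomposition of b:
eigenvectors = [[-0.09, 0.65, 0.33], [0.10, -0.10, 0.03], [-0.99, 0.76, 0.94]]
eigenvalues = [-0.04, 0.48, 0.25]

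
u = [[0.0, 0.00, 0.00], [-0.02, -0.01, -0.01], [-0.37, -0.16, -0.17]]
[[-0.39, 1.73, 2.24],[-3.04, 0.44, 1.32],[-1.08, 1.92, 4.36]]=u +[[-0.39, 1.73, 2.24], [-3.02, 0.45, 1.33], [-0.71, 2.08, 4.53]]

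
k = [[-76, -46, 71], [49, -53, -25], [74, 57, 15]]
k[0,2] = 71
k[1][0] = 49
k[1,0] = 49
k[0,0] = -76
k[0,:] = [-76, -46, 71]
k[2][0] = 74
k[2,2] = 15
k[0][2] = 71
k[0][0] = -76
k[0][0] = -76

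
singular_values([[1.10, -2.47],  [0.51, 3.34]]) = [4.16, 1.19]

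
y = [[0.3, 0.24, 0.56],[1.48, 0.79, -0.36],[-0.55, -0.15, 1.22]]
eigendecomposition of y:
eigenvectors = [[-0.49+0.00j, 0.09+0.30j, (0.09-0.3j)], [(0.87+0j), (0.72+0j), (0.72-0j)], [(-0.11+0j), (-0.36+0.51j), (-0.36-0.51j)]]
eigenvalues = [0j, (1.15+0.36j), (1.15-0.36j)]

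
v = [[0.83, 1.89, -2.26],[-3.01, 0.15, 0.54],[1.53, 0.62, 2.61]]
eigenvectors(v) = [[0.15+0.65j, 0.15-0.65j, -0.32+0.00j], [-0.69+0.00j, -0.69-0.00j, 0.60+0.00j], [0.26-0.11j, (0.26+0.11j), 0.73+0.00j]]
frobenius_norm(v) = 5.32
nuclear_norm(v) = 8.81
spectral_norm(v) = 3.60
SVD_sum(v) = [[0.64, 0.90, -2.64], [-0.25, -0.35, 1.04], [-0.42, -0.59, 1.72]] + [[0.41, 0.06, 0.12],[-2.55, -0.39, -0.75],[2.16, 0.33, 0.64]] + [[-0.22,  0.92,  0.26], [-0.21,  0.89,  0.25], [-0.21,  0.88,  0.25]]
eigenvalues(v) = [(0.58+2.89j), (0.58-2.89j), (2.44+0j)]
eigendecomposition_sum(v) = [[(0.49+1.5j), 1.12-0.00j, (-0.7+0.67j)], [-1.64+0.16j, (-0.25+1.15j), -0.52-0.87j], [(0.6-0.33j), -0.09-0.48j, 0.34+0.24j]] + [[0.49-1.50j, (1.12+0j), (-0.7-0.67j)],[-1.64-0.16j, (-0.25-1.15j), -0.52+0.87j],[0.60+0.33j, (-0.09+0.48j), (0.34-0.24j)]] + [[(-0.15-0j), -0.36-0.00j, (-0.86+0j)], [(0.28+0j), 0.66+0.00j, 1.58-0.00j], [(0.34+0j), (0.8+0j), 1.93-0.00j]]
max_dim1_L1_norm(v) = 4.98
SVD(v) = [[-0.80, 0.12, 0.59],[0.31, -0.76, 0.57],[0.52, 0.64, 0.57]] @ diag([3.601541233271286, 3.5426067654190825, 1.6610352346213768]) @ [[-0.22, -0.32, 0.92], [0.95, 0.14, 0.28], [-0.22, 0.94, 0.27]]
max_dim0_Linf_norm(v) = 3.01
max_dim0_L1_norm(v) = 5.41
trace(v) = 3.59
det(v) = 21.19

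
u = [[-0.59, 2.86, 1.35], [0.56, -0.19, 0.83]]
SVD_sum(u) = [[-0.57, 2.85, 1.37], [-0.02, 0.08, 0.04]] + [[-0.02,0.01,-0.02],[0.58,-0.27,0.79]]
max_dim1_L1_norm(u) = 4.8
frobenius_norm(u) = 3.37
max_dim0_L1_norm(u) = 3.05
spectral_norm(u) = 3.22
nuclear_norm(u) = 4.23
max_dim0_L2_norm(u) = 2.87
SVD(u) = [[-1.0, -0.03], [-0.03, 1.0]] @ diag([3.2181876029671894, 1.0159077478335774]) @ [[0.18, -0.89, -0.43],[0.57, -0.26, 0.78]]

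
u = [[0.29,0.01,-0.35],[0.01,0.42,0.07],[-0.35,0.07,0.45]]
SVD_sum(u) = [[0.27, -0.07, -0.35], [-0.07, 0.02, 0.09], [-0.35, 0.09, 0.45]] + [[0.02, 0.08, -0.0], [0.08, 0.40, -0.02], [-0.0, -0.02, 0.00]] + [[0.00, -0.00, 0.0],[-0.0, 0.0, -0.00],[0.0, -0.00, 0.00]]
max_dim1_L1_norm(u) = 0.87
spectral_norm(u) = 0.74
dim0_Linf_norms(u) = [0.35, 0.42, 0.45]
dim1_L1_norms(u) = [0.65, 0.5, 0.87]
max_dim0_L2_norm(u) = 0.57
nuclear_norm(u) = 1.16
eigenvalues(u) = [0.0, 0.74, 0.42]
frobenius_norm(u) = 0.85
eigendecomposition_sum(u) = [[0.0, -0.0, 0.00], [-0.0, 0.00, -0.00], [0.0, -0.00, 0.00]] + [[0.27,-0.07,-0.35], [-0.07,0.02,0.09], [-0.35,0.09,0.45]] + [[0.02, 0.08, -0.00],[0.08, 0.4, -0.02],[-0.00, -0.02, 0.00]]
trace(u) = 1.16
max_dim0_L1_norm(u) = 0.87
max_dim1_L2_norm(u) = 0.57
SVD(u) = [[-0.61, -0.19, 0.77], [0.15, -0.98, -0.12], [0.78, 0.04, 0.63]] @ diag([0.7365445569921802, 0.418905012077368, 0.004550430930451686]) @ [[-0.61, 0.15, 0.78], [-0.19, -0.98, 0.04], [0.77, -0.12, 0.63]]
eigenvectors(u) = [[0.77, -0.61, 0.19], [-0.12, 0.15, 0.98], [0.63, 0.78, -0.04]]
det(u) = 0.00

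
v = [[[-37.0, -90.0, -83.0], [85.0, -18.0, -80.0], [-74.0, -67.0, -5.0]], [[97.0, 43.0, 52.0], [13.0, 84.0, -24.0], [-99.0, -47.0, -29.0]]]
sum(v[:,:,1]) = -95.0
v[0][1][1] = -18.0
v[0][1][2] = -80.0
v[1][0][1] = 43.0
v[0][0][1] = -90.0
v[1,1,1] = 84.0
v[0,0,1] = -90.0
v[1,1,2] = -24.0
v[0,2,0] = -74.0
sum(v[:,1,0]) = 98.0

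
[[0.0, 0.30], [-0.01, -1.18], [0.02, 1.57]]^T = [[0.00, -0.01, 0.02], [0.3, -1.18, 1.57]]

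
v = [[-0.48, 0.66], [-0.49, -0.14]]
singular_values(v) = [0.84, 0.46]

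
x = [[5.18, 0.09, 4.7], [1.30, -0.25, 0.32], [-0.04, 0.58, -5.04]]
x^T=[[5.18, 1.30, -0.04], [0.09, -0.25, 0.58], [4.70, 0.32, -5.04]]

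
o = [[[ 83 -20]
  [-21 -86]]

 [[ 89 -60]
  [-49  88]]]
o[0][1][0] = -21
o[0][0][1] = -20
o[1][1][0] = -49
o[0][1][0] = -21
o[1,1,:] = [-49, 88]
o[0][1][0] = -21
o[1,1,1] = 88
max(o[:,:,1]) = 88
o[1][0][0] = 89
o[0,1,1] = -86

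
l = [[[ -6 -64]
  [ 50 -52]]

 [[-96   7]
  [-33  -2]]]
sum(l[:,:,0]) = -85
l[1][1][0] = -33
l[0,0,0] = -6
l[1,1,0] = -33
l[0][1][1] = -52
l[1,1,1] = -2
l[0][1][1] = -52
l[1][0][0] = -96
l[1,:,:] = [[-96, 7], [-33, -2]]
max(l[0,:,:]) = 50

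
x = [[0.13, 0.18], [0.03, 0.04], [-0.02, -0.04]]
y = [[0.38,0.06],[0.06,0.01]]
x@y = [[0.06, 0.01],[0.01, 0.0],[-0.01, -0.0]]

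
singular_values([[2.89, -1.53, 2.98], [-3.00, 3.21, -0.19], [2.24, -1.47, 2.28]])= [6.72, 2.48, 0.13]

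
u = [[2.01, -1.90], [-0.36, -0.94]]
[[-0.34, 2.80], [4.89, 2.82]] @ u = [[-1.69, -1.99], [8.81, -11.94]]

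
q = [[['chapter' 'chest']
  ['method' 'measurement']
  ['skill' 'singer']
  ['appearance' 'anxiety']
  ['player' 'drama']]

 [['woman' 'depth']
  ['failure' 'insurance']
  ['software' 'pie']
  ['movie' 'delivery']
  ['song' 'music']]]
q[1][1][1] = 'insurance'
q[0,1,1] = 'measurement'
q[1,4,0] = 'song'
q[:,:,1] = [['chest', 'measurement', 'singer', 'anxiety', 'drama'], ['depth', 'insurance', 'pie', 'delivery', 'music']]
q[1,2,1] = 'pie'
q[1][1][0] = 'failure'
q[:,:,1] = [['chest', 'measurement', 'singer', 'anxiety', 'drama'], ['depth', 'insurance', 'pie', 'delivery', 'music']]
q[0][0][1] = 'chest'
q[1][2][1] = 'pie'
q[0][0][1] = 'chest'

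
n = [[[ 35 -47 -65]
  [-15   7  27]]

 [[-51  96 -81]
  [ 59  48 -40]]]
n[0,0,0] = 35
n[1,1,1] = 48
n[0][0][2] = -65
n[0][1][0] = -15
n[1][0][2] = -81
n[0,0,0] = 35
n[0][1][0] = -15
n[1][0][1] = 96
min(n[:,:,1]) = -47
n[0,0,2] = -65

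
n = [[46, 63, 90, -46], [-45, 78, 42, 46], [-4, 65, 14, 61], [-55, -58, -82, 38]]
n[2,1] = 65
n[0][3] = -46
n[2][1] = 65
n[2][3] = 61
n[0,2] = 90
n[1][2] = 42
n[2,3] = 61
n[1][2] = 42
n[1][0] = -45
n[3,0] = -55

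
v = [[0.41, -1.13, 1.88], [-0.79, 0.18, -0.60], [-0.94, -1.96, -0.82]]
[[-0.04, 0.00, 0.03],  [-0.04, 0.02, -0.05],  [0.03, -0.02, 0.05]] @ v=[[-0.04,  -0.01,  -0.10], [0.01,  0.15,  -0.05], [-0.02,  -0.14,  0.03]]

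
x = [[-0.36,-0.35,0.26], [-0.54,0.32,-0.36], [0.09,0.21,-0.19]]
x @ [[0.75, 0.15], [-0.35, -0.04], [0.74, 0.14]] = [[0.04,-0.00], [-0.78,-0.14], [-0.15,-0.02]]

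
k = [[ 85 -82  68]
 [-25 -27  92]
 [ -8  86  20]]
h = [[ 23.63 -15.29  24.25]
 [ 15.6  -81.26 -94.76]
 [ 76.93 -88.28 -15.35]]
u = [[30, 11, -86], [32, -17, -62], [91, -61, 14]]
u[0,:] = [30, 11, -86]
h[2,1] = -88.28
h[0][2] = 24.25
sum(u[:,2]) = -134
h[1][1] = -81.26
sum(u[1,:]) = -47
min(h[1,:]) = -94.76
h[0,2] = 24.25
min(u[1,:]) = -62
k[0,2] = 68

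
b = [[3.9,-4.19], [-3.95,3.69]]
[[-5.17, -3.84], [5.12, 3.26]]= b @[[-1.1, 0.23], [0.21, 1.13]]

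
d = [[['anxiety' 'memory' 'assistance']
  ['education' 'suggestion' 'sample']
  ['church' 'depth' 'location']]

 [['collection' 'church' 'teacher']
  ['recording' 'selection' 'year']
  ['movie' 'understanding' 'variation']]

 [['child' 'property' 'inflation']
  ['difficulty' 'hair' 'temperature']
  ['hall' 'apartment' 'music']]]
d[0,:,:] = [['anxiety', 'memory', 'assistance'], ['education', 'suggestion', 'sample'], ['church', 'depth', 'location']]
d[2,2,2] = 'music'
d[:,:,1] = [['memory', 'suggestion', 'depth'], ['church', 'selection', 'understanding'], ['property', 'hair', 'apartment']]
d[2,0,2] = 'inflation'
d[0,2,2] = 'location'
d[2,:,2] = ['inflation', 'temperature', 'music']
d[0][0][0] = 'anxiety'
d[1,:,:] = [['collection', 'church', 'teacher'], ['recording', 'selection', 'year'], ['movie', 'understanding', 'variation']]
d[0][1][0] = 'education'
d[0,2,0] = 'church'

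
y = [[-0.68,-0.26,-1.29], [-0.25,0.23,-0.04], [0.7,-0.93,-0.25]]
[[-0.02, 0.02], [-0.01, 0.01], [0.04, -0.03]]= y @ [[0.02, -0.02], [-0.03, 0.02], [0.01, -0.01]]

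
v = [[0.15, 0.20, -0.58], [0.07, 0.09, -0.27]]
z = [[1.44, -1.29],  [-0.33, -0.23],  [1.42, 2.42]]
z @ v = [[0.13, 0.17, -0.49], [-0.07, -0.09, 0.25], [0.38, 0.50, -1.48]]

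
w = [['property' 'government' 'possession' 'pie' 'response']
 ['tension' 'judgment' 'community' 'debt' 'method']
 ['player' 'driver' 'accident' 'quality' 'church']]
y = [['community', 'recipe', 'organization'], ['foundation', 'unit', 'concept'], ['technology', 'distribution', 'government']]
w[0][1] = 'government'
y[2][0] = 'technology'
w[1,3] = 'debt'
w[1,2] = 'community'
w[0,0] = 'property'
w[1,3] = 'debt'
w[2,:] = ['player', 'driver', 'accident', 'quality', 'church']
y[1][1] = 'unit'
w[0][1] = 'government'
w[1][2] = 'community'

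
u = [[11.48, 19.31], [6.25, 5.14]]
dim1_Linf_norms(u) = [19.31, 6.25]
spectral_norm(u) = 23.74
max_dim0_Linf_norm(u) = 19.31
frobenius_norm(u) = 23.88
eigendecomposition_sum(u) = [[12.61, 16.67],[5.40, 7.14]] + [[-1.13, 2.64], [0.85, -2.00]]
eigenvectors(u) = [[0.92, -0.80], [0.39, 0.6]]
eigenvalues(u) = [19.74, -3.12]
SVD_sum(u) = [[12.19,  18.85], [4.19,  6.47]] + [[-0.71, 0.46], [2.06, -1.33]]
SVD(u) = [[-0.95, -0.32], [-0.32, 0.95]] @ diag([23.73596156490152, 2.5986012755938632]) @ [[-0.54, -0.84],[0.84, -0.54]]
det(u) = -61.68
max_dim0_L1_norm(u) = 24.45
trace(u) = 16.62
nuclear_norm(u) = 26.33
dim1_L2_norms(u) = [22.46, 8.09]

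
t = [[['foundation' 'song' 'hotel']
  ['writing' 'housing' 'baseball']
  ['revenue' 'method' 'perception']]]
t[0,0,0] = 'foundation'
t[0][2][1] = 'method'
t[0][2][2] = 'perception'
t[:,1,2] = ['baseball']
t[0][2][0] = 'revenue'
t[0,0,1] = 'song'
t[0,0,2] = 'hotel'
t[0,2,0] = 'revenue'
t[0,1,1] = 'housing'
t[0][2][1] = 'method'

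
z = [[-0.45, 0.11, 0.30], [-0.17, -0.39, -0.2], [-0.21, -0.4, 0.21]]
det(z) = 0.08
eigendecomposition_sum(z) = [[-0.22+0.16j, (0.08+0.26j), (0.11+0.04j)], [-0.09-0.20j, -0.22+0.02j, (-0.05+0.08j)], [-0.09-0.10j, -0.13+0.05j, -0.02+0.05j]] + [[(-0.22-0.16j), (0.08-0.26j), (0.11-0.04j)], [(-0.09+0.2j), (-0.22-0.02j), (-0.05-0.08j)], [-0.09+0.10j, -0.13-0.05j, -0.02-0.05j]] + [[-0.01+0.00j, (-0.05+0j), (0.09-0j)], [(0.01-0j), 0.06-0.00j, -0.09+0.00j], [-0.04+0.00j, -0.15+0.00j, (0.24-0j)]]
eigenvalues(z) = [(-0.46+0.24j), (-0.46-0.24j), (0.29+0j)]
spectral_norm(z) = 0.66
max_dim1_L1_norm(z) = 0.86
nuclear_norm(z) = 1.42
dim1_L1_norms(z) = [0.86, 0.76, 0.82]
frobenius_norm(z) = 0.88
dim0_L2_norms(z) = [0.52, 0.57, 0.42]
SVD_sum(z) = [[-0.26, -0.22, 0.13], [-0.21, -0.17, 0.10], [-0.33, -0.28, 0.16]] + [[-0.14, 0.3, 0.23],[0.12, -0.26, -0.2],[0.04, -0.08, -0.06]] + [[-0.05, 0.02, -0.06], [-0.08, 0.04, -0.10], [0.09, -0.04, 0.11]]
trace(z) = -0.63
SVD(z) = [[-0.55, -0.75, 0.36], [-0.44, 0.63, 0.64], [-0.71, 0.19, -0.68]] @ diag([0.6552543797712738, 0.5457017179484134, 0.21598919606941766]) @ [[0.72, 0.6, -0.35], [0.35, -0.74, -0.57], [-0.60, 0.29, -0.75]]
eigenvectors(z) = [[0.72+0.00j, 0.72-0.00j, 0.31+0.00j], [-0.13+0.58j, (-0.13-0.58j), (-0.34+0j)], [0.02+0.35j, (0.02-0.35j), 0.89+0.00j]]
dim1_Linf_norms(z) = [0.45, 0.39, 0.4]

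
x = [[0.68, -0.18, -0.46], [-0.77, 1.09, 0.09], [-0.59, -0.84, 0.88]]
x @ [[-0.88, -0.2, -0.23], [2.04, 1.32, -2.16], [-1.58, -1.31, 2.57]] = [[-0.24, 0.23, -0.95], [2.76, 1.47, -1.95], [-2.58, -2.14, 4.21]]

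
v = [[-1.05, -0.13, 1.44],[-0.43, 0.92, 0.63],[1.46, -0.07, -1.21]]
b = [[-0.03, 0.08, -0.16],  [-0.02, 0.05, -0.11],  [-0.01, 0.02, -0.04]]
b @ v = [[-0.24, 0.09, 0.2], [-0.16, 0.06, 0.14], [-0.06, 0.02, 0.05]]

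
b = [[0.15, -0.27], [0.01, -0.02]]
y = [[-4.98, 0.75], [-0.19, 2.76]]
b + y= [[-4.83, 0.48], [-0.18, 2.74]]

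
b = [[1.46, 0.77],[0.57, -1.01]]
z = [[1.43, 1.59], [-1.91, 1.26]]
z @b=[[2.99, -0.5], [-2.07, -2.74]]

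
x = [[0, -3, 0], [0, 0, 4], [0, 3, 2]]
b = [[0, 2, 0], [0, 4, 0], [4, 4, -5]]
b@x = [[0, 0, 8], [0, 0, 16], [0, -27, 6]]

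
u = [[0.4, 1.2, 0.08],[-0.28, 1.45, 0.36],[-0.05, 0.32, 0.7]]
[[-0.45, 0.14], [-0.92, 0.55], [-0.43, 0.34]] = u @ [[0.36,-0.38],[-0.47,0.22],[-0.38,0.36]]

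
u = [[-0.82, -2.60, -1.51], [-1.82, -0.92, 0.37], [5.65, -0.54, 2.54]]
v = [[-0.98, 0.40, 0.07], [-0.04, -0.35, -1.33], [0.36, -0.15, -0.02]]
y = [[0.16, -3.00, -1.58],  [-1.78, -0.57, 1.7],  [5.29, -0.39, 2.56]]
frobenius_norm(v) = 1.78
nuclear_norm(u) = 10.74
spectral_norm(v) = 1.40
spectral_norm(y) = 5.97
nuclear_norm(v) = 2.50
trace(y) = 2.15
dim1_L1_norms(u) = [4.93, 3.11, 8.73]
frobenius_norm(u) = 7.26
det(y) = -46.64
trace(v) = -1.35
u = y + v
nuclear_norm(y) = 11.68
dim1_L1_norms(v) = [1.45, 1.72, 0.53]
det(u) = -25.04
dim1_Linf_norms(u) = [2.6, 1.82, 5.65]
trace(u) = 0.80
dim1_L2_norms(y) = [3.39, 2.53, 5.89]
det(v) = 0.01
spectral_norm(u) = 6.53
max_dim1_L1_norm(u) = 8.73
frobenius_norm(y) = 7.25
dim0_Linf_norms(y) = [5.29, 3.0, 2.56]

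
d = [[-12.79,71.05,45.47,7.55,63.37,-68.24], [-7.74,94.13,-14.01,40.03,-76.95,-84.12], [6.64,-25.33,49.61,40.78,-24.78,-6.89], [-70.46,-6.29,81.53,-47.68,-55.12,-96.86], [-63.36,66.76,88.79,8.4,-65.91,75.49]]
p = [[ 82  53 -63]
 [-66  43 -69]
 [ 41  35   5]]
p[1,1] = 43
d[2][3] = 40.78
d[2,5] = -6.89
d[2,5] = -6.89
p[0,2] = -63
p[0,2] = -63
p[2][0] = 41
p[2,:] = [41, 35, 5]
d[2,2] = 49.61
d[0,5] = -68.24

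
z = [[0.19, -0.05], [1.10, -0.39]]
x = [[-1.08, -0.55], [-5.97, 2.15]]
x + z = [[-0.89, -0.60], [-4.87, 1.76]]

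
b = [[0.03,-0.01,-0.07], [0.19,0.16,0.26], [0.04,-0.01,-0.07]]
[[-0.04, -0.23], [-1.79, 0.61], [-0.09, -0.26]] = b @ [[-4.55, -2.40], [-4.68, 3.84], [-0.69, 1.75]]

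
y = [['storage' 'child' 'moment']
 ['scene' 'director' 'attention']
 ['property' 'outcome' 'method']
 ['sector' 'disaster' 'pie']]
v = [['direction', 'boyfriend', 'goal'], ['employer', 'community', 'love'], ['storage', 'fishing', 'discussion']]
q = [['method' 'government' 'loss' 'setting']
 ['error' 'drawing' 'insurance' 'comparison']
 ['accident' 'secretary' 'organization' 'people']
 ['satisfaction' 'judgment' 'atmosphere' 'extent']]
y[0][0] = 'storage'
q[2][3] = 'people'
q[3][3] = 'extent'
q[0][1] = 'government'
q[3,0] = 'satisfaction'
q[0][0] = 'method'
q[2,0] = 'accident'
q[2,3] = 'people'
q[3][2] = 'atmosphere'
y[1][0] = 'scene'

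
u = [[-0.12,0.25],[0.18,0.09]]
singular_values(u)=[0.28, 0.2]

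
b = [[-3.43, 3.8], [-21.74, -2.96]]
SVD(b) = [[-0.14, -0.99], [-0.99, 0.14]] @ diag([22.136699060864288, 4.190543483694004]) @ [[0.99, 0.11], [0.11, -0.99]]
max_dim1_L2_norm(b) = 21.94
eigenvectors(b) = [[(-0.01+0.39j),-0.01-0.39j], [-0.92+0.00j,(-0.92-0j)]]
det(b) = 92.76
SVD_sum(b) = [[-2.98, -0.33], [-21.80, -2.4]] + [[-0.45, 4.13], [0.06, -0.56]]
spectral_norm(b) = 22.14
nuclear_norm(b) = 26.33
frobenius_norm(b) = 22.53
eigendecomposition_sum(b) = [[-1.72+4.50j, (1.9+0.67j)],[(-10.87-3.82j), -1.48+4.58j]] + [[-1.72-4.50j, (1.9-0.67j)], [-10.87+3.82j, (-1.48-4.58j)]]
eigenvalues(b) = [(-3.2+9.09j), (-3.2-9.09j)]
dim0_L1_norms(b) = [25.17, 6.76]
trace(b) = -6.39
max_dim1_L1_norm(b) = 24.7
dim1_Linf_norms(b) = [3.8, 21.74]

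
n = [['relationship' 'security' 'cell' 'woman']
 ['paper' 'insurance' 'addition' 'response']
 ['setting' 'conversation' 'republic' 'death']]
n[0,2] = 'cell'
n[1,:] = ['paper', 'insurance', 'addition', 'response']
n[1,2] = 'addition'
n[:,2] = ['cell', 'addition', 'republic']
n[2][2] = 'republic'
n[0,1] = 'security'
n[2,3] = 'death'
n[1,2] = 'addition'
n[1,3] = 'response'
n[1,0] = 'paper'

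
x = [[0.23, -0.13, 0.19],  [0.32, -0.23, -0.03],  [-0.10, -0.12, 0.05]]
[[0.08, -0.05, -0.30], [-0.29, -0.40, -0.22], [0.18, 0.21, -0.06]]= x @ [[-0.90,  -1.29,  -0.40], [-0.18,  -0.22,  0.48], [1.39,  1.16,  -0.75]]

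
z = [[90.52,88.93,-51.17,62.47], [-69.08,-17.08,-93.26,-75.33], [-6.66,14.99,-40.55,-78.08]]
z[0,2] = -51.17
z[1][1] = -17.08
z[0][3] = 62.47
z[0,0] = 90.52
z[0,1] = 88.93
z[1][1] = -17.08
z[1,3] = -75.33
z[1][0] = -69.08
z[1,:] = [-69.08, -17.08, -93.26, -75.33]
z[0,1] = 88.93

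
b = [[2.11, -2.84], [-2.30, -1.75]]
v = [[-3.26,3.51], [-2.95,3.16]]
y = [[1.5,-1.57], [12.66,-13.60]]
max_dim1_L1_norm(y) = 26.26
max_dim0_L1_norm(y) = 15.17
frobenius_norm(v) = 6.45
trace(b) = 0.36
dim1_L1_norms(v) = [6.77, 6.11]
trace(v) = -0.10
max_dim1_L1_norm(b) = 4.95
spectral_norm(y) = 18.71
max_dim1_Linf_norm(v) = 3.51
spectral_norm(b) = 3.54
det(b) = -10.22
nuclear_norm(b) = 6.43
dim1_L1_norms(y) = [3.07, 26.26]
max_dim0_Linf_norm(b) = 2.84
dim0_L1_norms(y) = [14.16, 15.17]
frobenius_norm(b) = 4.57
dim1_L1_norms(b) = [4.95, 4.05]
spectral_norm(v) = 6.45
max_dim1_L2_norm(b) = 3.54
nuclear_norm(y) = 18.73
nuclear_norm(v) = 6.46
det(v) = 0.05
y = b @ v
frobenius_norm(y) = 18.71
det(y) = -0.52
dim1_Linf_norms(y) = [1.57, 13.6]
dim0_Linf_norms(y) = [12.66, 13.6]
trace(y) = -12.10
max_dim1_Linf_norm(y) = 13.6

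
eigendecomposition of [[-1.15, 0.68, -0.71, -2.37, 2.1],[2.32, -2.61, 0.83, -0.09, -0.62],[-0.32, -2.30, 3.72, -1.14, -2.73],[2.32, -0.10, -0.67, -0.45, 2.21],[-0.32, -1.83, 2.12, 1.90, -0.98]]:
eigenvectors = [[(0.06-0.02j), (0.06+0.02j), (0.18+0.5j), (0.18-0.5j), (-0.2+0j)], [(0.13-0j), (0.13+0j), 0.64+0.00j, 0.64-0.00j, (0.86+0j)], [0.84+0.00j, (0.84-0j), 0.28+0.08j, 0.28-0.08j, 0.40+0.00j], [-0.01-0.26j, (-0.01+0.26j), (0.43-0.15j), (0.43+0.15j), 0.15+0.00j], [0.35-0.30j, (0.35+0.3j), (-0.15-0.05j), (-0.15+0.05j), (0.2+0j)]]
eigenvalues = [(2.23+1.34j), (2.23-1.34j), (-1.5+2.01j), (-1.5-2.01j), (-2.92+0j)]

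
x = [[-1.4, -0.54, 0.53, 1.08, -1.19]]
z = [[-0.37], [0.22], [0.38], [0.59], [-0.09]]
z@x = [[0.52, 0.20, -0.2, -0.4, 0.44],  [-0.31, -0.12, 0.12, 0.24, -0.26],  [-0.53, -0.21, 0.2, 0.41, -0.45],  [-0.83, -0.32, 0.31, 0.64, -0.70],  [0.13, 0.05, -0.05, -0.10, 0.11]]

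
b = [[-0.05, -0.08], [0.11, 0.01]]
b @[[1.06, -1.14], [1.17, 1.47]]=[[-0.15, -0.06], [0.13, -0.11]]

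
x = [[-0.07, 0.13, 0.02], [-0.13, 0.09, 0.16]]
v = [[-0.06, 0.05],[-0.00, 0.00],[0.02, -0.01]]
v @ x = [[-0.0, -0.00, 0.01], [0.0, 0.0, 0.00], [-0.00, 0.00, -0.0]]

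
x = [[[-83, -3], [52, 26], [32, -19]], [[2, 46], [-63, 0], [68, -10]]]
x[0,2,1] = -19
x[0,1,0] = 52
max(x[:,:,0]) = 68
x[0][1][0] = 52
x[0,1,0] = 52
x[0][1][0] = 52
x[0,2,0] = 32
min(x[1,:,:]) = -63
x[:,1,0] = [52, -63]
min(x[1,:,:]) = -63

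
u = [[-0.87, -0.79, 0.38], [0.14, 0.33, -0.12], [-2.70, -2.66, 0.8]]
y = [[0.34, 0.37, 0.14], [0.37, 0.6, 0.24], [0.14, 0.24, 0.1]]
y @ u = [[-0.62, -0.52, 0.2], [-0.89, -0.73, 0.26], [-0.36, -0.3, 0.10]]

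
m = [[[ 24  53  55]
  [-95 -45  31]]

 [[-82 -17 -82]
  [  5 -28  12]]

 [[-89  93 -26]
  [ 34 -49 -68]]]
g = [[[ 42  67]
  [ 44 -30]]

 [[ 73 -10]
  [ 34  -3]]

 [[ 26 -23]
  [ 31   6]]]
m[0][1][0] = -95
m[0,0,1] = 53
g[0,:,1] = [67, -30]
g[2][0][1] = -23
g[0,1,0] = 44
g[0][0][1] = 67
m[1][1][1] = -28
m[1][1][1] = -28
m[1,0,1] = -17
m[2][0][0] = -89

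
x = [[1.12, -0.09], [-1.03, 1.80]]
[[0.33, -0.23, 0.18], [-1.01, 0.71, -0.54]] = x @ [[0.26, -0.18, 0.14], [-0.41, 0.29, -0.22]]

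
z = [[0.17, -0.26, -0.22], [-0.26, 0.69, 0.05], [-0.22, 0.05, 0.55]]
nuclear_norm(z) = 1.41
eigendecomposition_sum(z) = [[-0.0, -0.00, -0.00], [-0.0, -0.0, -0.0], [-0.0, -0.00, -0.0]] + [[0.16, -0.30, -0.16], [-0.30, 0.54, 0.3], [-0.16, 0.3, 0.16]] + [[0.01, 0.04, -0.06],[0.04, 0.15, -0.24],[-0.06, -0.24, 0.39]]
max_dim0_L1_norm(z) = 1.0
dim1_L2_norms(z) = [0.38, 0.74, 0.59]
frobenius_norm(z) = 1.02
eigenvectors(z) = [[-0.89, -0.44, -0.12], [-0.31, 0.79, -0.53], [-0.33, 0.43, 0.84]]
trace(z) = 1.41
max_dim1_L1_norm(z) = 1.0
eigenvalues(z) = [-0.0, 0.86, 0.55]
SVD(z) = [[-0.44,-0.12,0.89], [0.79,-0.53,0.31], [0.43,0.84,0.33]] @ diag([0.8609978673379508, 0.5506178908870102, 0.0016157582249606368]) @ [[-0.44, 0.79, 0.43],[-0.12, -0.53, 0.84],[-0.89, -0.31, -0.33]]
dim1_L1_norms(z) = [0.65, 1.0, 0.82]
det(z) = -0.00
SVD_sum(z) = [[0.16, -0.3, -0.16], [-0.3, 0.54, 0.30], [-0.16, 0.30, 0.16]] + [[0.01, 0.04, -0.06], [0.04, 0.15, -0.24], [-0.06, -0.24, 0.39]] + [[-0.00,-0.0,-0.0], [-0.0,-0.0,-0.0], [-0.00,-0.0,-0.0]]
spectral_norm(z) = 0.86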